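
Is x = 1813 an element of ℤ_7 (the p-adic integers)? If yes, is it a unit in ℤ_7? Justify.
x ∈ ℤ_7 but not a unit; v_7(x) = 2 > 0

ℤ_7 = {x ∈ ℚ_7 : v_7(x) ≥ 0} and ℤ_7^× = {x ∈ ℤ_7 : v_7(x) = 0}. Here v_7(1813) = v_7(num) − v_7(den) = 2; compare against these criteria.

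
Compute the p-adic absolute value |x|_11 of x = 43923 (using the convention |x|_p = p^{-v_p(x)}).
|43923|_11 = 1/14641

Step 1 — compute v_11(x) by factoring powers of 11 out of the numerator and denominator: v_11(43923) = 4. Step 2 — apply |x|_p = p^{-v_p(x)} = 11^{-4} = 1/14641.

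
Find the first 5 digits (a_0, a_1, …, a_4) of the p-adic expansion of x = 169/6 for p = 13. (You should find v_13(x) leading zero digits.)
(a_0, …, a_4) = (0, 0, 11, 10, 10)

v_13(169/6) = 2, so a_0 = ... = a_1 = 0. Factor out: x = 13^2 · u with u = 1/6 a unit in ℤ_13. Expand u iteratively via a_{v+i} = u_i mod 13, u_{i+1} = (u_i − a_{v+i})/13:
  u_0 = 1/6;  a_2 = 11;  u_1 = (u_0 − 11)/13 = -5/6
  u_1 = -5/6;  a_3 = 10;  u_2 = (u_1 − 10)/13 = -5/6
  u_2 = -5/6;  a_4 = 10;  u_3 = (u_2 − 10)/13 = -5/6
Digits: (0, 0, 11, 10, 10).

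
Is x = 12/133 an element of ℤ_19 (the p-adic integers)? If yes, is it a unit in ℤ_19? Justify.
x ∉ ℤ_19 (v_19(x) = -1 < 0)

ℤ_19 = {x ∈ ℚ_19 : v_19(x) ≥ 0} and ℤ_19^× = {x ∈ ℤ_19 : v_19(x) = 0}. Here v_19(12/133) = v_19(num) − v_19(den) = -1; compare against these criteria.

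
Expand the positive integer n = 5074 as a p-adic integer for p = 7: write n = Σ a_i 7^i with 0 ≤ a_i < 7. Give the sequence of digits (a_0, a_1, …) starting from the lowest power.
(a_0, a_1, …) = (6, 3, 5, 0, 2)

Repeated division by 7 gives the digits low-to-high: 5074 = 6 + 3·7^1 + 5·7^2 + 2·7^4. Digit sequence: (6, 3, 5, 0, 2).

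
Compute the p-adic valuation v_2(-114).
v_2(-114) = 1

v_2(n) is the largest exponent k such that 2^k divides n. Factor out: -114 = -2^1 · 57. (Sign doesn't affect v_p.) So v_2(-114) = 1.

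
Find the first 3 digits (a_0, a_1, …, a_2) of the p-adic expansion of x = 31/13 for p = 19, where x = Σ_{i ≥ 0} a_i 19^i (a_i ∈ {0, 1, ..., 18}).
(a_0, …, a_2) = (17, 8, 1)

v_19(31/13) = 0 (numerator and denominator both coprime to 19), so x ∈ ℤ_19^×. Compute digits iteratively via a_i = x_i mod 19, x_{i+1} = (x_i − a_i)/19, with x_0 = x:
  x_0 = 31/13;  a_0 = 17;  x_1 = (x_0 − 17)/19 = -10/13
  x_1 = -10/13;  a_1 = 8;  x_2 = (x_1 − 8)/19 = -6/13
  x_2 = -6/13;  a_2 = 1;  x_3 = (x_2 − 1)/19 = -1/13
Digits: (17, 8, 1).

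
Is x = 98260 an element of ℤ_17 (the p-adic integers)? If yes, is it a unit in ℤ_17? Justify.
x ∈ ℤ_17 but not a unit; v_17(x) = 3 > 0

ℤ_17 = {x ∈ ℚ_17 : v_17(x) ≥ 0} and ℤ_17^× = {x ∈ ℤ_17 : v_17(x) = 0}. Here v_17(98260) = v_17(num) − v_17(den) = 3; compare against these criteria.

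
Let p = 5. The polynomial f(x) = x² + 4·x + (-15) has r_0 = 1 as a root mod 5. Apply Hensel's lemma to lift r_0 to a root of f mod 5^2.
r_1 = 11 (mod 25)

Hensel: r_{i+1} = r_i − f(r_i)·(f′(r_i))^{-1} mod 5^{i+2}, f′(x) = 2x + 4. Iterate:
  r_0 = 1 (mod 5)
  r_1 = 11 (mod 25)
Final: r = 11 satisfies f(r) ≡ 0 mod 5^2.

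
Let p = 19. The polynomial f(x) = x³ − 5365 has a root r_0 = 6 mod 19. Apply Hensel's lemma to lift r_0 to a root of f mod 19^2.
r_1 = 291 (mod 361)

Hensel: r_{i+1} = r_i − f(r_i)/f′(r_i) mod 19^{i+2}, where f′(x) = 3x². Iterate:
  r_0 = 6 (mod 19)
  r_1 = 291 (mod 361)
Final: r = 291 with f(r) ≡ 0 mod 19^2.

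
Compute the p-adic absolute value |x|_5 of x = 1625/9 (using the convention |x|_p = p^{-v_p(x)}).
|1625/9|_5 = 1/125

Step 1 — compute v_5(x) by factoring powers of 5 out of the numerator and denominator: v_5(1625/9) = 3. Step 2 — apply |x|_p = p^{-v_p(x)} = 5^{-3} = 1/125.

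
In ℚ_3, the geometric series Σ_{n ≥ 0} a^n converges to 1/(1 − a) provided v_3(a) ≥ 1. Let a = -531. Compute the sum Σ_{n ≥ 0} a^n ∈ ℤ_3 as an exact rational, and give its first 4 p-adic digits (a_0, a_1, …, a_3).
Σ a^n = 1/(1 − a) = 1/532;  first 4 digits = (1, 0, 1, 1)

v_3(a) = 2 ≥ 1, so the series converges in ℤ_3 to 1/(1 − a) = 1/(1 − (-531)) = 1/532. Expand this rational in ℤ_3: compute digits iteratively via d_i = x_i mod 3, x_{i+1} = (x_i − d_i)/3. The first 4 digits are (1, 0, 1, 1).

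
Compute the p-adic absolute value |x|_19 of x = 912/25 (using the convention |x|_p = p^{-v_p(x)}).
|912/25|_19 = 1/19

Step 1 — compute v_19(x) by factoring powers of 19 out of the numerator and denominator: v_19(912/25) = 1. Step 2 — apply |x|_p = p^{-v_p(x)} = 19^{-1} = 1/19.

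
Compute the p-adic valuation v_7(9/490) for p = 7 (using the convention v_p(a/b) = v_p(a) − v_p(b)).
v_7(9/490) = -2

Factor powers of 7 from the numerator and denominator of the reduced fraction: 9 = 7^0 · 9 and 490 = 7^2 · 10. Apply v_p(a/b) = v_p(a) − v_p(b): v_7(9/490) = 0 − 2 = -2.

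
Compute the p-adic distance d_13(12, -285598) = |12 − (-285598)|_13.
d_13(12, -285598) = 1/28561

Step 1 — x − y = 12 − (-285598) = 285610. Step 2 — v_13(285610) = 4 (factor: 285610 = (13^4 · 10); the sign does not affect v_p). Step 3 — |x − y|_13 = 13^{-4} = 1/28561.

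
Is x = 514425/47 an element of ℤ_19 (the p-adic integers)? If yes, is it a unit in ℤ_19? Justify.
x ∈ ℤ_19 but not a unit; v_19(x) = 3 > 0

ℤ_19 = {x ∈ ℚ_19 : v_19(x) ≥ 0} and ℤ_19^× = {x ∈ ℤ_19 : v_19(x) = 0}. Here v_19(514425/47) = v_19(num) − v_19(den) = 3; compare against these criteria.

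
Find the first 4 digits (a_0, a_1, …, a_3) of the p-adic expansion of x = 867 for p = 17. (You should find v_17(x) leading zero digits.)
(a_0, …, a_3) = (0, 0, 3, 0)

v_17(867) = 2, so a_0 = ... = a_1 = 0. Factor out: x = 17^2 · u with u = 3 a unit in ℤ_17. Expand u iteratively via a_{v+i} = u_i mod 17, u_{i+1} = (u_i − a_{v+i})/17:
  u_0 = 3;  a_2 = 3;  u_1 = (u_0 − 3)/17 = 0
  u_1 = 0;  a_3 = 0;  u_2 = (u_1 − 0)/17 = 0
Digits: (0, 0, 3, 0).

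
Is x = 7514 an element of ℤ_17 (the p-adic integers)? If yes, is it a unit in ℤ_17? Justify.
x ∈ ℤ_17 but not a unit; v_17(x) = 2 > 0

ℤ_17 = {x ∈ ℚ_17 : v_17(x) ≥ 0} and ℤ_17^× = {x ∈ ℤ_17 : v_17(x) = 0}. Here v_17(7514) = v_17(num) − v_17(den) = 2; compare against these criteria.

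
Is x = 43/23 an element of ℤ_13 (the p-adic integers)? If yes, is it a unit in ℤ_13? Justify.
x ∈ ℤ_13^× (unit); v_13(x) = 0

ℤ_13 = {x ∈ ℚ_13 : v_13(x) ≥ 0} and ℤ_13^× = {x ∈ ℤ_13 : v_13(x) = 0}. Here v_13(43/23) = v_13(num) − v_13(den) = 0; compare against these criteria.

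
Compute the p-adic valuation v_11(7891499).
v_11(7891499) = 5

v_11(n) is the largest exponent k such that 11^k divides n. Factor out: 7891499 = 11^5 · 49. (Sign doesn't affect v_p.) So v_11(7891499) = 5.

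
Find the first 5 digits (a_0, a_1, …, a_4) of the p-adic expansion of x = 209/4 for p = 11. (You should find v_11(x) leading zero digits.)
(a_0, …, a_4) = (0, 2, 3, 8, 2)

v_11(209/4) = 1, so a_0 = ... = a_0 = 0. Factor out: x = 11^1 · u with u = 19/4 a unit in ℤ_11. Expand u iteratively via a_{v+i} = u_i mod 11, u_{i+1} = (u_i − a_{v+i})/11:
  u_0 = 19/4;  a_1 = 2;  u_1 = (u_0 − 2)/11 = 1/4
  u_1 = 1/4;  a_2 = 3;  u_2 = (u_1 − 3)/11 = -1/4
  u_2 = -1/4;  a_3 = 8;  u_3 = (u_2 − 8)/11 = -3/4
  u_3 = -3/4;  a_4 = 2;  u_4 = (u_3 − 2)/11 = -1/4
Digits: (0, 2, 3, 8, 2).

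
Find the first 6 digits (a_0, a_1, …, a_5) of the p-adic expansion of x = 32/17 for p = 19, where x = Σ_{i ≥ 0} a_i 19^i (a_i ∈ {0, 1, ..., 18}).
(a_0, …, a_5) = (3, 10, 14, 16, 17, 8)

v_19(32/17) = 0 (numerator and denominator both coprime to 19), so x ∈ ℤ_19^×. Compute digits iteratively via a_i = x_i mod 19, x_{i+1} = (x_i − a_i)/19, with x_0 = x:
  x_0 = 32/17;  a_0 = 3;  x_1 = (x_0 − 3)/19 = -1/17
  x_1 = -1/17;  a_1 = 10;  x_2 = (x_1 − 10)/19 = -9/17
  x_2 = -9/17;  a_2 = 14;  x_3 = (x_2 − 14)/19 = -13/17
  x_3 = -13/17;  a_3 = 16;  x_4 = (x_3 − 16)/19 = -15/17
  x_4 = -15/17;  a_4 = 17;  x_5 = (x_4 − 17)/19 = -16/17
  x_5 = -16/17;  a_5 = 8;  x_6 = (x_5 − 8)/19 = -8/17
Digits: (3, 10, 14, 16, 17, 8).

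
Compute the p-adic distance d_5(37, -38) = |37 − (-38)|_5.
d_5(37, -38) = 1/25

Step 1 — x − y = 37 − (-38) = 75. Step 2 — v_5(75) = 2 (factor: 75 = (5^2 · 3); the sign does not affect v_p). Step 3 — |x − y|_5 = 5^{-2} = 1/25.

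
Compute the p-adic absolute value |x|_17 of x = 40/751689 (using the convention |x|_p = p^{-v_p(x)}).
|40/751689|_17 = 83521

Step 1 — compute v_17(x) by factoring powers of 17 out of the numerator and denominator: v_17(40/751689) = -4. Step 2 — apply |x|_p = p^{-v_p(x)} = 17^{4} = 83521.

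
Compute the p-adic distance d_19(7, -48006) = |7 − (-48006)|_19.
d_19(7, -48006) = 1/6859

Step 1 — x − y = 7 − (-48006) = 48013. Step 2 — v_19(48013) = 3 (factor: 48013 = (19^3 · 7); the sign does not affect v_p). Step 3 — |x − y|_19 = 19^{-3} = 1/6859.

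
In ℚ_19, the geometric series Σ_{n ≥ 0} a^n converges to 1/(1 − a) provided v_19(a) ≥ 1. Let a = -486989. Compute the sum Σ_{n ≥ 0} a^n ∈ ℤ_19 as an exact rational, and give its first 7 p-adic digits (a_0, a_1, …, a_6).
Σ a^n = 1/(1 − a) = 1/486990;  first 7 digits = (1, 0, 0, 5, 15, 18, 5)

v_19(a) = 3 ≥ 1, so the series converges in ℤ_19 to 1/(1 − a) = 1/(1 − (-486989)) = 1/486990. Expand this rational in ℤ_19: compute digits iteratively via d_i = x_i mod 19, x_{i+1} = (x_i − d_i)/19. The first 7 digits are (1, 0, 0, 5, 15, 18, 5).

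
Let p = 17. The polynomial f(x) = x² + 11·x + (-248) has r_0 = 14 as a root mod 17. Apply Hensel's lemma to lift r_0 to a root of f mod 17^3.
r_2 = 167 (mod 4913)

Hensel: r_{i+1} = r_i − f(r_i)·(f′(r_i))^{-1} mod 17^{i+2}, f′(x) = 2x + 11. Iterate:
  r_0 = 14 (mod 17)
  r_1 = 167 (mod 289)
  r_2 = 167 (mod 4913)
Final: r = 167 satisfies f(r) ≡ 0 mod 17^3.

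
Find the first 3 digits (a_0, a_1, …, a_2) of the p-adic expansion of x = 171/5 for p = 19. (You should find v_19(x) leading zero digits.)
(a_0, …, a_2) = (0, 17, 3)

v_19(171/5) = 1, so a_0 = ... = a_0 = 0. Factor out: x = 19^1 · u with u = 9/5 a unit in ℤ_19. Expand u iteratively via a_{v+i} = u_i mod 19, u_{i+1} = (u_i − a_{v+i})/19:
  u_0 = 9/5;  a_1 = 17;  u_1 = (u_0 − 17)/19 = -4/5
  u_1 = -4/5;  a_2 = 3;  u_2 = (u_1 − 3)/19 = -1/5
Digits: (0, 17, 3).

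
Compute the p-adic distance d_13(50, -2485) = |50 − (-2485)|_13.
d_13(50, -2485) = 1/169

Step 1 — x − y = 50 − (-2485) = 2535. Step 2 — v_13(2535) = 2 (factor: 2535 = (13^2 · 15); the sign does not affect v_p). Step 3 — |x − y|_13 = 13^{-2} = 1/169.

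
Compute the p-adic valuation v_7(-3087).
v_7(-3087) = 3

v_7(n) is the largest exponent k such that 7^k divides n. Factor out: -3087 = -7^3 · 9. (Sign doesn't affect v_p.) So v_7(-3087) = 3.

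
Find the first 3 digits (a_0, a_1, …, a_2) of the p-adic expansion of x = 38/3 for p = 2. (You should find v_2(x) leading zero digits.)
(a_0, …, a_2) = (0, 1, 0)

v_2(38/3) = 1, so a_0 = ... = a_0 = 0. Factor out: x = 2^1 · u with u = 19/3 a unit in ℤ_2. Expand u iteratively via a_{v+i} = u_i mod 2, u_{i+1} = (u_i − a_{v+i})/2:
  u_0 = 19/3;  a_1 = 1;  u_1 = (u_0 − 1)/2 = 8/3
  u_1 = 8/3;  a_2 = 0;  u_2 = (u_1 − 0)/2 = 4/3
Digits: (0, 1, 0).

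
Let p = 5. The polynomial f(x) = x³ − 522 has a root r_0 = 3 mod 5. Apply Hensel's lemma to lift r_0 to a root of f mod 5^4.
r_3 = 488 (mod 625)

Hensel: r_{i+1} = r_i − f(r_i)/f′(r_i) mod 5^{i+2}, where f′(x) = 3x². Iterate:
  r_0 = 3 (mod 5)
  r_1 = 13 (mod 25)
  r_2 = 113 (mod 125)
  r_3 = 488 (mod 625)
Final: r = 488 with f(r) ≡ 0 mod 5^4.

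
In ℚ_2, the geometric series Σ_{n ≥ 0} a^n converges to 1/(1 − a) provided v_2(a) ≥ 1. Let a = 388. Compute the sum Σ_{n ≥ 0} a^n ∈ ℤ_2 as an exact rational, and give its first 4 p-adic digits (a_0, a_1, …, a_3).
Σ a^n = 1/(1 − a) = -1/387;  first 4 digits = (1, 0, 1, 0)

v_2(a) = 2 ≥ 1, so the series converges in ℤ_2 to 1/(1 − a) = 1/(1 − 388) = -1/387. Expand this rational in ℤ_2: compute digits iteratively via d_i = x_i mod 2, x_{i+1} = (x_i − d_i)/2. The first 4 digits are (1, 0, 1, 0).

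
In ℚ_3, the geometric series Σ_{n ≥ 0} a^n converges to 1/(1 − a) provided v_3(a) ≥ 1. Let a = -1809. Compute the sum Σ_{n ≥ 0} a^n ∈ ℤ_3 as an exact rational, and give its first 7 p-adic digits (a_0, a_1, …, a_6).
Σ a^n = 1/(1 − a) = 1/1810;  first 7 digits = (1, 0, 0, 2, 1, 1, 1)

v_3(a) = 3 ≥ 1, so the series converges in ℤ_3 to 1/(1 − a) = 1/(1 − (-1809)) = 1/1810. Expand this rational in ℤ_3: compute digits iteratively via d_i = x_i mod 3, x_{i+1} = (x_i − d_i)/3. The first 7 digits are (1, 0, 0, 2, 1, 1, 1).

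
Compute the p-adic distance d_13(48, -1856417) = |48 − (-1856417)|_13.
d_13(48, -1856417) = 1/371293

Step 1 — x − y = 48 − (-1856417) = 1856465. Step 2 — v_13(1856465) = 5 (factor: 1856465 = (13^5 · 5); the sign does not affect v_p). Step 3 — |x − y|_13 = 13^{-5} = 1/371293.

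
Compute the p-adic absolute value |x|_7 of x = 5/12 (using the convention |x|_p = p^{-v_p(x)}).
|5/12|_7 = 1

Step 1 — compute v_7(x) by factoring powers of 7 out of the numerator and denominator: v_7(5/12) = 0. Step 2 — apply |x|_p = p^{-v_p(x)} = 7^{0} = 1.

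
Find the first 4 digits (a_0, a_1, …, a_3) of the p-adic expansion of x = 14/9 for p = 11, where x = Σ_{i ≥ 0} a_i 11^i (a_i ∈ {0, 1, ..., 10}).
(a_0, …, a_3) = (4, 1, 6, 8)

v_11(14/9) = 0 (numerator and denominator both coprime to 11), so x ∈ ℤ_11^×. Compute digits iteratively via a_i = x_i mod 11, x_{i+1} = (x_i − a_i)/11, with x_0 = x:
  x_0 = 14/9;  a_0 = 4;  x_1 = (x_0 − 4)/11 = -2/9
  x_1 = -2/9;  a_1 = 1;  x_2 = (x_1 − 1)/11 = -1/9
  x_2 = -1/9;  a_2 = 6;  x_3 = (x_2 − 6)/11 = -5/9
  x_3 = -5/9;  a_3 = 8;  x_4 = (x_3 − 8)/11 = -7/9
Digits: (4, 1, 6, 8).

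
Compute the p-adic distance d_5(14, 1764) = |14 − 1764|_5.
d_5(14, 1764) = 1/125

Step 1 — x − y = 14 − 1764 = -1750. Step 2 — v_5(-1750) = 3 (factor: -1750 = −(5^3 · 14); the sign does not affect v_p). Step 3 — |x − y|_5 = 5^{-3} = 1/125.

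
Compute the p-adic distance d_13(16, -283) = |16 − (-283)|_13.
d_13(16, -283) = 1/13

Step 1 — x − y = 16 − (-283) = 299. Step 2 — v_13(299) = 1 (factor: 299 = (13^1 · 23); the sign does not affect v_p). Step 3 — |x − y|_13 = 13^{-1} = 1/13.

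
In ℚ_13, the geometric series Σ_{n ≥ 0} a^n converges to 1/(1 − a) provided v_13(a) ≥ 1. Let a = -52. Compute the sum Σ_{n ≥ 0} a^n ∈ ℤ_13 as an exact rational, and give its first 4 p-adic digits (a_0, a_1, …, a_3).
Σ a^n = 1/(1 − a) = 1/53;  first 4 digits = (1, 9, 2, 2)

v_13(a) = 1 ≥ 1, so the series converges in ℤ_13 to 1/(1 − a) = 1/(1 − (-52)) = 1/53. Expand this rational in ℤ_13: compute digits iteratively via d_i = x_i mod 13, x_{i+1} = (x_i − d_i)/13. The first 4 digits are (1, 9, 2, 2).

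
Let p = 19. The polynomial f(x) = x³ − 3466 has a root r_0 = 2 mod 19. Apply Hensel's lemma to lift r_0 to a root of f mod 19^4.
r_3 = 55463 (mod 130321)

Hensel: r_{i+1} = r_i − f(r_i)/f′(r_i) mod 19^{i+2}, where f′(x) = 3x². Iterate:
  r_0 = 2 (mod 19)
  r_1 = 230 (mod 361)
  r_2 = 591 (mod 6859)
  r_3 = 55463 (mod 130321)
Final: r = 55463 with f(r) ≡ 0 mod 19^4.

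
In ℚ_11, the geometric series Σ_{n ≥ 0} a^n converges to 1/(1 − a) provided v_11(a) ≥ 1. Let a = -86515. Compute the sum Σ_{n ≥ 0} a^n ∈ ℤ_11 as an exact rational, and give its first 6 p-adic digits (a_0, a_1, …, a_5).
Σ a^n = 1/(1 − a) = 1/86516;  first 6 digits = (1, 0, 0, 1, 5, 10)

v_11(a) = 3 ≥ 1, so the series converges in ℤ_11 to 1/(1 − a) = 1/(1 − (-86515)) = 1/86516. Expand this rational in ℤ_11: compute digits iteratively via d_i = x_i mod 11, x_{i+1} = (x_i − d_i)/11. The first 6 digits are (1, 0, 0, 1, 5, 10).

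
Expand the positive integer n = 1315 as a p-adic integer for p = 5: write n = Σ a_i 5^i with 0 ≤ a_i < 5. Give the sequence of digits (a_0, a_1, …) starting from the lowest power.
(a_0, a_1, …) = (0, 3, 2, 0, 2)

Repeated division by 5 gives the digits low-to-high: 1315 = 3·5^1 + 2·5^2 + 2·5^4. Digit sequence: (0, 3, 2, 0, 2).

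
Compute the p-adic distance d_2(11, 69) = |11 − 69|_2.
d_2(11, 69) = 1/2

Step 1 — x − y = 11 − 69 = -58. Step 2 — v_2(-58) = 1 (factor: -58 = −(2^1 · 29); the sign does not affect v_p). Step 3 — |x − y|_2 = 2^{-1} = 1/2.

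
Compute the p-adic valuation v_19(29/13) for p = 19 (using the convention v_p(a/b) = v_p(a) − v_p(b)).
v_19(29/13) = 0

Factor powers of 19 from the numerator and denominator of the reduced fraction: 29 = 19^0 · 29 and 13 = 19^0 · 13. Apply v_p(a/b) = v_p(a) − v_p(b): v_19(29/13) = 0 − 0 = 0.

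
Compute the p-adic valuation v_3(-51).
v_3(-51) = 1

v_3(n) is the largest exponent k such that 3^k divides n. Factor out: -51 = -3^1 · 17. (Sign doesn't affect v_p.) So v_3(-51) = 1.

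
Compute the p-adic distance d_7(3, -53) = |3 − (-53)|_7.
d_7(3, -53) = 1/7

Step 1 — x − y = 3 − (-53) = 56. Step 2 — v_7(56) = 1 (factor: 56 = (7^1 · 8); the sign does not affect v_p). Step 3 — |x − y|_7 = 7^{-1} = 1/7.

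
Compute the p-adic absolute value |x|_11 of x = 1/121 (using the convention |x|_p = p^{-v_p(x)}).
|1/121|_11 = 121

Step 1 — compute v_11(x) by factoring powers of 11 out of the numerator and denominator: v_11(1/121) = -2. Step 2 — apply |x|_p = p^{-v_p(x)} = 11^{2} = 121.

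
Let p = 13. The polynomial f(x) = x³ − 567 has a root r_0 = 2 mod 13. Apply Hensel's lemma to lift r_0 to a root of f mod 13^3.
r_2 = 1809 (mod 2197)

Hensel: r_{i+1} = r_i − f(r_i)/f′(r_i) mod 13^{i+2}, where f′(x) = 3x². Iterate:
  r_0 = 2 (mod 13)
  r_1 = 119 (mod 169)
  r_2 = 1809 (mod 2197)
Final: r = 1809 with f(r) ≡ 0 mod 13^3.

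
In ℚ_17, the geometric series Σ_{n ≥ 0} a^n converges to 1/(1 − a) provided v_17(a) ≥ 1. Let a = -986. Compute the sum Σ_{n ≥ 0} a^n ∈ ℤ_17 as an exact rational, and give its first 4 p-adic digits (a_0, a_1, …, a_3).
Σ a^n = 1/(1 − a) = 1/987;  first 4 digits = (1, 10, 11, 7)

v_17(a) = 1 ≥ 1, so the series converges in ℤ_17 to 1/(1 − a) = 1/(1 − (-986)) = 1/987. Expand this rational in ℤ_17: compute digits iteratively via d_i = x_i mod 17, x_{i+1} = (x_i − d_i)/17. The first 4 digits are (1, 10, 11, 7).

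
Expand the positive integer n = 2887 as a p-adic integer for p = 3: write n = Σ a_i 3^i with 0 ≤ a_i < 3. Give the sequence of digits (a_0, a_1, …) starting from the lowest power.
(a_0, a_1, …) = (1, 2, 2, 1, 2, 2, 0, 1)

Repeated division by 3 gives the digits low-to-high: 2887 = 1 + 2·3^1 + 2·3^2 + 1·3^3 + 2·3^4 + 2·3^5 + 1·3^7. Digit sequence: (1, 2, 2, 1, 2, 2, 0, 1).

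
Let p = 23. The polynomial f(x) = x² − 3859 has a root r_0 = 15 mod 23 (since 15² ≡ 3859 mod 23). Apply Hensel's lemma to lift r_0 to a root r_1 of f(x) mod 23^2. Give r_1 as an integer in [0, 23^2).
r_1 = 383 (mod 529)

Hensel's recurrence: r_{i+1} = r_i − f(r_i)·(f′(r_i))^{-1} mod 23^{i+2}, with f′(x) = 2x. Iterate:
  r_0 = 15 (mod 23)
  r_1 = 383 (mod 529)
Final: r_1 = 383, and one checks f(r_1) ≡ 0 mod 23^2.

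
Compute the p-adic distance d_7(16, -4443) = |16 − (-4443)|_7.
d_7(16, -4443) = 1/343

Step 1 — x − y = 16 − (-4443) = 4459. Step 2 — v_7(4459) = 3 (factor: 4459 = (7^3 · 13); the sign does not affect v_p). Step 3 — |x − y|_7 = 7^{-3} = 1/343.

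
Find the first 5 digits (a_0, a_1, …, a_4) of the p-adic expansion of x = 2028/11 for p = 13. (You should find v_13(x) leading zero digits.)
(a_0, …, a_4) = (0, 0, 7, 9, 4)

v_13(2028/11) = 2, so a_0 = ... = a_1 = 0. Factor out: x = 13^2 · u with u = 12/11 a unit in ℤ_13. Expand u iteratively via a_{v+i} = u_i mod 13, u_{i+1} = (u_i − a_{v+i})/13:
  u_0 = 12/11;  a_2 = 7;  u_1 = (u_0 − 7)/13 = -5/11
  u_1 = -5/11;  a_3 = 9;  u_2 = (u_1 − 9)/13 = -8/11
  u_2 = -8/11;  a_4 = 4;  u_3 = (u_2 − 4)/13 = -4/11
Digits: (0, 0, 7, 9, 4).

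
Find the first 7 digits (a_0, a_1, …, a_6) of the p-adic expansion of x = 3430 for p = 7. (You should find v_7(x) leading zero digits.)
(a_0, …, a_6) = (0, 0, 0, 3, 1, 0, 0)

v_7(3430) = 3, so a_0 = ... = a_2 = 0. Factor out: x = 7^3 · u with u = 10 a unit in ℤ_7. Expand u iteratively via a_{v+i} = u_i mod 7, u_{i+1} = (u_i − a_{v+i})/7:
  u_0 = 10;  a_3 = 3;  u_1 = (u_0 − 3)/7 = 1
  u_1 = 1;  a_4 = 1;  u_2 = (u_1 − 1)/7 = 0
  u_2 = 0;  a_5 = 0;  u_3 = (u_2 − 0)/7 = 0
  u_3 = 0;  a_6 = 0;  u_4 = (u_3 − 0)/7 = 0
Digits: (0, 0, 0, 3, 1, 0, 0).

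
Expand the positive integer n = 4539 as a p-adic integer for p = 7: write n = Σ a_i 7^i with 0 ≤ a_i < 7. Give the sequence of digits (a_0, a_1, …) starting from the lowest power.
(a_0, a_1, …) = (3, 4, 1, 6, 1)

Repeated division by 7 gives the digits low-to-high: 4539 = 3 + 4·7^1 + 1·7^2 + 6·7^3 + 1·7^4. Digit sequence: (3, 4, 1, 6, 1).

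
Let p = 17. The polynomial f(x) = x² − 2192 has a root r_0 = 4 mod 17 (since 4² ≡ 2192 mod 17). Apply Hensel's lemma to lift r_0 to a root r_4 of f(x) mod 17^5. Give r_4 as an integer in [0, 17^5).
r_4 = 1121018 (mod 1419857)

Hensel's recurrence: r_{i+1} = r_i − f(r_i)·(f′(r_i))^{-1} mod 17^{i+2}, with f′(x) = 2x. Iterate:
  r_0 = 4 (mod 17)
  r_1 = 276 (mod 289)
  r_2 = 854 (mod 4913)
  r_3 = 35245 (mod 83521)
  r_4 = 1121018 (mod 1419857)
Final: r_4 = 1121018, and one checks f(r_4) ≡ 0 mod 17^5.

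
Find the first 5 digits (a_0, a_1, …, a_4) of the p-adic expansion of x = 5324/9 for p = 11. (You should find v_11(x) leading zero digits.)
(a_0, …, a_4) = (0, 0, 0, 9, 9)

v_11(5324/9) = 3, so a_0 = ... = a_2 = 0. Factor out: x = 11^3 · u with u = 4/9 a unit in ℤ_11. Expand u iteratively via a_{v+i} = u_i mod 11, u_{i+1} = (u_i − a_{v+i})/11:
  u_0 = 4/9;  a_3 = 9;  u_1 = (u_0 − 9)/11 = -7/9
  u_1 = -7/9;  a_4 = 9;  u_2 = (u_1 − 9)/11 = -8/9
Digits: (0, 0, 0, 9, 9).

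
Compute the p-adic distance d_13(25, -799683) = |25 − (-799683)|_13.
d_13(25, -799683) = 1/28561

Step 1 — x − y = 25 − (-799683) = 799708. Step 2 — v_13(799708) = 4 (factor: 799708 = (13^4 · 28); the sign does not affect v_p). Step 3 — |x − y|_13 = 13^{-4} = 1/28561.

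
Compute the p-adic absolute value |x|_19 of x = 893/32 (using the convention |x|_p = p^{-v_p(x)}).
|893/32|_19 = 1/19

Step 1 — compute v_19(x) by factoring powers of 19 out of the numerator and denominator: v_19(893/32) = 1. Step 2 — apply |x|_p = p^{-v_p(x)} = 19^{-1} = 1/19.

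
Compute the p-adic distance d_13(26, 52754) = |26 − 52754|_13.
d_13(26, 52754) = 1/2197

Step 1 — x − y = 26 − 52754 = -52728. Step 2 — v_13(-52728) = 3 (factor: -52728 = −(13^3 · 24); the sign does not affect v_p). Step 3 — |x − y|_13 = 13^{-3} = 1/2197.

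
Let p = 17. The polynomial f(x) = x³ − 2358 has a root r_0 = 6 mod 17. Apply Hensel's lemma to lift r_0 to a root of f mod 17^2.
r_1 = 74 (mod 289)

Hensel: r_{i+1} = r_i − f(r_i)/f′(r_i) mod 17^{i+2}, where f′(x) = 3x². Iterate:
  r_0 = 6 (mod 17)
  r_1 = 74 (mod 289)
Final: r = 74 with f(r) ≡ 0 mod 17^2.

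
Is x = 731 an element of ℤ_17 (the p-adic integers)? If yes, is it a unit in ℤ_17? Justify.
x ∈ ℤ_17 but not a unit; v_17(x) = 1 > 0

ℤ_17 = {x ∈ ℚ_17 : v_17(x) ≥ 0} and ℤ_17^× = {x ∈ ℤ_17 : v_17(x) = 0}. Here v_17(731) = v_17(num) − v_17(den) = 1; compare against these criteria.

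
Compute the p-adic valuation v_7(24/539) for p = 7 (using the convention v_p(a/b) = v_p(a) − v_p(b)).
v_7(24/539) = -2

Factor powers of 7 from the numerator and denominator of the reduced fraction: 24 = 7^0 · 24 and 539 = 7^2 · 11. Apply v_p(a/b) = v_p(a) − v_p(b): v_7(24/539) = 0 − 2 = -2.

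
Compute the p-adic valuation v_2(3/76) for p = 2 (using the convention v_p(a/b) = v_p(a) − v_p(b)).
v_2(3/76) = -2

Factor powers of 2 from the numerator and denominator of the reduced fraction: 3 = 2^0 · 3 and 76 = 2^2 · 19. Apply v_p(a/b) = v_p(a) − v_p(b): v_2(3/76) = 0 − 2 = -2.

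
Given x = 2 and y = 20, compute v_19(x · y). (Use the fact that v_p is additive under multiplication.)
v_19(40) = 0

v_p(x) = 0 (factor: 2 = 19^0 · 2); v_p(y) = 0 (factor: 20 = 19^0 · 20). Additivity: v_p(xy) = v_p(x) + v_p(y) = 0 + 0 = 0. (Direct check: xy = 40 = 19^0 · (40).)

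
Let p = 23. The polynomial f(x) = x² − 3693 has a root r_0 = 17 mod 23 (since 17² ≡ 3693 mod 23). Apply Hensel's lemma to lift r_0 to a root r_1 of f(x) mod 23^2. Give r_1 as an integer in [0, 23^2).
r_1 = 86 (mod 529)

Hensel's recurrence: r_{i+1} = r_i − f(r_i)·(f′(r_i))^{-1} mod 23^{i+2}, with f′(x) = 2x. Iterate:
  r_0 = 17 (mod 23)
  r_1 = 86 (mod 529)
Final: r_1 = 86, and one checks f(r_1) ≡ 0 mod 23^2.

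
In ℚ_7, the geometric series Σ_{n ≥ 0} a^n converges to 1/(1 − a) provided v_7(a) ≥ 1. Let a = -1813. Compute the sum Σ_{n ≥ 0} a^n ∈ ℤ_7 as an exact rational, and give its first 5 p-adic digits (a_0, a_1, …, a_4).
Σ a^n = 1/(1 − a) = 1/1814;  first 5 digits = (1, 0, 5, 1, 3)

v_7(a) = 2 ≥ 1, so the series converges in ℤ_7 to 1/(1 − a) = 1/(1 − (-1813)) = 1/1814. Expand this rational in ℤ_7: compute digits iteratively via d_i = x_i mod 7, x_{i+1} = (x_i − d_i)/7. The first 5 digits are (1, 0, 5, 1, 3).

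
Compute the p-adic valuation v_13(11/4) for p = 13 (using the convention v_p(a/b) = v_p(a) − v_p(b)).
v_13(11/4) = 0

Factor powers of 13 from the numerator and denominator of the reduced fraction: 11 = 13^0 · 11 and 4 = 13^0 · 4. Apply v_p(a/b) = v_p(a) − v_p(b): v_13(11/4) = 0 − 0 = 0.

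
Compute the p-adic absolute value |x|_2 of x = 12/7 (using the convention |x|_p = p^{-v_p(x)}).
|12/7|_2 = 1/4

Step 1 — compute v_2(x) by factoring powers of 2 out of the numerator and denominator: v_2(12/7) = 2. Step 2 — apply |x|_p = p^{-v_p(x)} = 2^{-2} = 1/4.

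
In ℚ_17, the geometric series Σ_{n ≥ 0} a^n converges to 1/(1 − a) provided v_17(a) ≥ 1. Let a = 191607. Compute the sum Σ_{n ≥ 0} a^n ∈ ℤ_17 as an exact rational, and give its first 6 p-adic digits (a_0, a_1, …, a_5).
Σ a^n = 1/(1 − a) = -1/191606;  first 6 digits = (1, 0, 0, 5, 2, 0)

v_17(a) = 3 ≥ 1, so the series converges in ℤ_17 to 1/(1 − a) = 1/(1 − 191607) = -1/191606. Expand this rational in ℤ_17: compute digits iteratively via d_i = x_i mod 17, x_{i+1} = (x_i − d_i)/17. The first 6 digits are (1, 0, 0, 5, 2, 0).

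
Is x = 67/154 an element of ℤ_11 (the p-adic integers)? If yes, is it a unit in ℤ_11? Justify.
x ∉ ℤ_11 (v_11(x) = -1 < 0)

ℤ_11 = {x ∈ ℚ_11 : v_11(x) ≥ 0} and ℤ_11^× = {x ∈ ℤ_11 : v_11(x) = 0}. Here v_11(67/154) = v_11(num) − v_11(den) = -1; compare against these criteria.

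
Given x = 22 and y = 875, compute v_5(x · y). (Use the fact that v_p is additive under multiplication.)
v_5(19250) = 3

v_p(x) = 0 (factor: 22 = 5^0 · 22); v_p(y) = 3 (factor: 875 = 5^3 · 7). Additivity: v_p(xy) = v_p(x) + v_p(y) = 0 + 3 = 3. (Direct check: xy = 19250 = 5^3 · (154).)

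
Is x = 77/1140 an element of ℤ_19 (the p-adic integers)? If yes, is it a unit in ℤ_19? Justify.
x ∉ ℤ_19 (v_19(x) = -1 < 0)

ℤ_19 = {x ∈ ℚ_19 : v_19(x) ≥ 0} and ℤ_19^× = {x ∈ ℤ_19 : v_19(x) = 0}. Here v_19(77/1140) = v_19(num) − v_19(den) = -1; compare against these criteria.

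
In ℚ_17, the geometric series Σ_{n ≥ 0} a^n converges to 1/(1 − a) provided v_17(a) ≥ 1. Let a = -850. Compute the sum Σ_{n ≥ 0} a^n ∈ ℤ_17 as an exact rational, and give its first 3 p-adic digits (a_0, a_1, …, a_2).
Σ a^n = 1/(1 − a) = 1/851;  first 3 digits = (1, 1, 15)

v_17(a) = 1 ≥ 1, so the series converges in ℤ_17 to 1/(1 − a) = 1/(1 − (-850)) = 1/851. Expand this rational in ℤ_17: compute digits iteratively via d_i = x_i mod 17, x_{i+1} = (x_i − d_i)/17. The first 3 digits are (1, 1, 15).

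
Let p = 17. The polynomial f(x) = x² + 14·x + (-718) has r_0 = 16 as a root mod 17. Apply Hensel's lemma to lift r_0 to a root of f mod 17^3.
r_2 = 3552 (mod 4913)

Hensel: r_{i+1} = r_i − f(r_i)·(f′(r_i))^{-1} mod 17^{i+2}, f′(x) = 2x + 14. Iterate:
  r_0 = 16 (mod 17)
  r_1 = 84 (mod 289)
  r_2 = 3552 (mod 4913)
Final: r = 3552 satisfies f(r) ≡ 0 mod 17^3.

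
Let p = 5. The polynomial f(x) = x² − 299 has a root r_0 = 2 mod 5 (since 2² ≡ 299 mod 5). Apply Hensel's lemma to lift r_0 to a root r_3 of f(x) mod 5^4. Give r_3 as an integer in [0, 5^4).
r_3 = 382 (mod 625)

Hensel's recurrence: r_{i+1} = r_i − f(r_i)·(f′(r_i))^{-1} mod 5^{i+2}, with f′(x) = 2x. Iterate:
  r_0 = 2 (mod 5)
  r_1 = 7 (mod 25)
  r_2 = 7 (mod 125)
  r_3 = 382 (mod 625)
Final: r_3 = 382, and one checks f(r_3) ≡ 0 mod 5^4.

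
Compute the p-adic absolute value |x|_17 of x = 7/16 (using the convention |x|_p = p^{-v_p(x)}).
|7/16|_17 = 1

Step 1 — compute v_17(x) by factoring powers of 17 out of the numerator and denominator: v_17(7/16) = 0. Step 2 — apply |x|_p = p^{-v_p(x)} = 17^{0} = 1.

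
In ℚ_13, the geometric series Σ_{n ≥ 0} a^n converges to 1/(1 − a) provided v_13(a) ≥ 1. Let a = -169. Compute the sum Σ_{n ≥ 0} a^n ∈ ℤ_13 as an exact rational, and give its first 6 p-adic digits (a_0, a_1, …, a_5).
Σ a^n = 1/(1 − a) = 1/170;  first 6 digits = (1, 0, 12, 12, 0, 0)

v_13(a) = 2 ≥ 1, so the series converges in ℤ_13 to 1/(1 − a) = 1/(1 − (-169)) = 1/170. Expand this rational in ℤ_13: compute digits iteratively via d_i = x_i mod 13, x_{i+1} = (x_i − d_i)/13. The first 6 digits are (1, 0, 12, 12, 0, 0).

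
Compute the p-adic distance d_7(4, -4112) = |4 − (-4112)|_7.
d_7(4, -4112) = 1/343

Step 1 — x − y = 4 − (-4112) = 4116. Step 2 — v_7(4116) = 3 (factor: 4116 = (7^3 · 12); the sign does not affect v_p). Step 3 — |x − y|_7 = 7^{-3} = 1/343.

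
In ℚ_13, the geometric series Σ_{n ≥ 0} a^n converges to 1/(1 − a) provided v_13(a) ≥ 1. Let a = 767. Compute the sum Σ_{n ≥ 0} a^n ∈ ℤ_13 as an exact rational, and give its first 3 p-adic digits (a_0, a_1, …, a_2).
Σ a^n = 1/(1 − a) = -1/766;  first 3 digits = (1, 7, 1)

v_13(a) = 1 ≥ 1, so the series converges in ℤ_13 to 1/(1 − a) = 1/(1 − 767) = -1/766. Expand this rational in ℤ_13: compute digits iteratively via d_i = x_i mod 13, x_{i+1} = (x_i − d_i)/13. The first 3 digits are (1, 7, 1).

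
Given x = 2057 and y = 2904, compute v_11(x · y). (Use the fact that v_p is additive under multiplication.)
v_11(5973528) = 4

v_p(x) = 2 (factor: 2057 = 11^2 · 17); v_p(y) = 2 (factor: 2904 = 11^2 · 24). Additivity: v_p(xy) = v_p(x) + v_p(y) = 2 + 2 = 4. (Direct check: xy = 5973528 = 11^4 · (408).)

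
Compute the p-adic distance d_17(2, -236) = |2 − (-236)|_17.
d_17(2, -236) = 1/17

Step 1 — x − y = 2 − (-236) = 238. Step 2 — v_17(238) = 1 (factor: 238 = (17^1 · 14); the sign does not affect v_p). Step 3 — |x − y|_17 = 17^{-1} = 1/17.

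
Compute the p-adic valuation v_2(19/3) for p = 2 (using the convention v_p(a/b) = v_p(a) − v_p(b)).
v_2(19/3) = 0

Factor powers of 2 from the numerator and denominator of the reduced fraction: 19 = 2^0 · 19 and 3 = 2^0 · 3. Apply v_p(a/b) = v_p(a) − v_p(b): v_2(19/3) = 0 − 0 = 0.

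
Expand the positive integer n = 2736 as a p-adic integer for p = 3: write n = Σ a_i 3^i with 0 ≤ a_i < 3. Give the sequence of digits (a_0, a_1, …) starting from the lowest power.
(a_0, a_1, …) = (0, 0, 1, 2, 0, 2, 0, 1)

Repeated division by 3 gives the digits low-to-high: 2736 = 1·3^2 + 2·3^3 + 2·3^5 + 1·3^7. Digit sequence: (0, 0, 1, 2, 0, 2, 0, 1).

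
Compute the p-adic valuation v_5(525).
v_5(525) = 2

v_5(n) is the largest exponent k such that 5^k divides n. Factor out: 525 = 5^2 · 21. (Sign doesn't affect v_p.) So v_5(525) = 2.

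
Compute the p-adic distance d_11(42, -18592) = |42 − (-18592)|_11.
d_11(42, -18592) = 1/1331

Step 1 — x − y = 42 − (-18592) = 18634. Step 2 — v_11(18634) = 3 (factor: 18634 = (11^3 · 14); the sign does not affect v_p). Step 3 — |x − y|_11 = 11^{-3} = 1/1331.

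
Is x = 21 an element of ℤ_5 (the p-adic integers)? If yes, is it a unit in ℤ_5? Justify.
x ∈ ℤ_5^× (unit); v_5(x) = 0

ℤ_5 = {x ∈ ℚ_5 : v_5(x) ≥ 0} and ℤ_5^× = {x ∈ ℤ_5 : v_5(x) = 0}. Here v_5(21) = v_5(num) − v_5(den) = 0; compare against these criteria.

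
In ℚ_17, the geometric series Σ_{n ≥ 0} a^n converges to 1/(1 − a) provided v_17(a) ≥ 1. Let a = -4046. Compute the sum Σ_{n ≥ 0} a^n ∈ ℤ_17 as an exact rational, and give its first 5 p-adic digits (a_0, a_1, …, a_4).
Σ a^n = 1/(1 − a) = 1/4047;  first 5 digits = (1, 0, 3, 16, 8)

v_17(a) = 2 ≥ 1, so the series converges in ℤ_17 to 1/(1 − a) = 1/(1 − (-4046)) = 1/4047. Expand this rational in ℤ_17: compute digits iteratively via d_i = x_i mod 17, x_{i+1} = (x_i − d_i)/17. The first 5 digits are (1, 0, 3, 16, 8).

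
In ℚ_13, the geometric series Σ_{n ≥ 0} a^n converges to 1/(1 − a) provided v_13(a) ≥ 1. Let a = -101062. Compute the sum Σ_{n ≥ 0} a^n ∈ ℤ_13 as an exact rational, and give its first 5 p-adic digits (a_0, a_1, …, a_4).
Σ a^n = 1/(1 − a) = 1/101063;  first 5 digits = (1, 0, 0, 6, 9)

v_13(a) = 3 ≥ 1, so the series converges in ℤ_13 to 1/(1 − a) = 1/(1 − (-101062)) = 1/101063. Expand this rational in ℤ_13: compute digits iteratively via d_i = x_i mod 13, x_{i+1} = (x_i − d_i)/13. The first 5 digits are (1, 0, 0, 6, 9).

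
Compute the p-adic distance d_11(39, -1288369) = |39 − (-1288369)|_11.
d_11(39, -1288369) = 1/161051

Step 1 — x − y = 39 − (-1288369) = 1288408. Step 2 — v_11(1288408) = 5 (factor: 1288408 = (11^5 · 8); the sign does not affect v_p). Step 3 — |x − y|_11 = 11^{-5} = 1/161051.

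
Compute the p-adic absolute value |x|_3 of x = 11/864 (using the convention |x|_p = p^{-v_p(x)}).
|11/864|_3 = 27

Step 1 — compute v_3(x) by factoring powers of 3 out of the numerator and denominator: v_3(11/864) = -3. Step 2 — apply |x|_p = p^{-v_p(x)} = 3^{3} = 27.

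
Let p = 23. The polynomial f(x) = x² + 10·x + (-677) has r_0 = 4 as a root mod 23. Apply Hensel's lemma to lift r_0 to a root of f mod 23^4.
r_3 = 41036 (mod 279841)

Hensel: r_{i+1} = r_i − f(r_i)·(f′(r_i))^{-1} mod 23^{i+2}, f′(x) = 2x + 10. Iterate:
  r_0 = 4 (mod 23)
  r_1 = 303 (mod 529)
  r_2 = 4535 (mod 12167)
  r_3 = 41036 (mod 279841)
Final: r = 41036 satisfies f(r) ≡ 0 mod 23^4.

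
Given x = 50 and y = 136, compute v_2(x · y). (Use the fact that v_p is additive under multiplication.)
v_2(6800) = 4

v_p(x) = 1 (factor: 50 = 2^1 · 25); v_p(y) = 3 (factor: 136 = 2^3 · 17). Additivity: v_p(xy) = v_p(x) + v_p(y) = 1 + 3 = 4. (Direct check: xy = 6800 = 2^4 · (425).)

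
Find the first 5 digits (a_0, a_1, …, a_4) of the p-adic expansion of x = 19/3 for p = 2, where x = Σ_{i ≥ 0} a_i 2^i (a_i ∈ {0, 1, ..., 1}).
(a_0, …, a_4) = (1, 0, 0, 0, 1)

v_2(19/3) = 0 (numerator and denominator both coprime to 2), so x ∈ ℤ_2^×. Compute digits iteratively via a_i = x_i mod 2, x_{i+1} = (x_i − a_i)/2, with x_0 = x:
  x_0 = 19/3;  a_0 = 1;  x_1 = (x_0 − 1)/2 = 8/3
  x_1 = 8/3;  a_1 = 0;  x_2 = (x_1 − 0)/2 = 4/3
  x_2 = 4/3;  a_2 = 0;  x_3 = (x_2 − 0)/2 = 2/3
  x_3 = 2/3;  a_3 = 0;  x_4 = (x_3 − 0)/2 = 1/3
  x_4 = 1/3;  a_4 = 1;  x_5 = (x_4 − 1)/2 = -1/3
Digits: (1, 0, 0, 0, 1).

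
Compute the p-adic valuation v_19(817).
v_19(817) = 1

v_19(n) is the largest exponent k such that 19^k divides n. Factor out: 817 = 19^1 · 43. (Sign doesn't affect v_p.) So v_19(817) = 1.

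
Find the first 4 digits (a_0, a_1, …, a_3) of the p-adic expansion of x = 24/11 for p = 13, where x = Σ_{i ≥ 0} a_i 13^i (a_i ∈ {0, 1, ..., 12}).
(a_0, …, a_3) = (1, 6, 9, 4)

v_13(24/11) = 0 (numerator and denominator both coprime to 13), so x ∈ ℤ_13^×. Compute digits iteratively via a_i = x_i mod 13, x_{i+1} = (x_i − a_i)/13, with x_0 = x:
  x_0 = 24/11;  a_0 = 1;  x_1 = (x_0 − 1)/13 = 1/11
  x_1 = 1/11;  a_1 = 6;  x_2 = (x_1 − 6)/13 = -5/11
  x_2 = -5/11;  a_2 = 9;  x_3 = (x_2 − 9)/13 = -8/11
  x_3 = -8/11;  a_3 = 4;  x_4 = (x_3 − 4)/13 = -4/11
Digits: (1, 6, 9, 4).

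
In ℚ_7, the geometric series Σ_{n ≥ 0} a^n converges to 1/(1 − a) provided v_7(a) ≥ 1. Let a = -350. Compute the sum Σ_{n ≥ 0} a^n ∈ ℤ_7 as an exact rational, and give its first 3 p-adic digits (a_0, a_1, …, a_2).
Σ a^n = 1/(1 − a) = 1/351;  first 3 digits = (1, 6, 0)

v_7(a) = 1 ≥ 1, so the series converges in ℤ_7 to 1/(1 − a) = 1/(1 − (-350)) = 1/351. Expand this rational in ℤ_7: compute digits iteratively via d_i = x_i mod 7, x_{i+1} = (x_i − d_i)/7. The first 3 digits are (1, 6, 0).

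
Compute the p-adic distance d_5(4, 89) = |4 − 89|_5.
d_5(4, 89) = 1/5

Step 1 — x − y = 4 − 89 = -85. Step 2 — v_5(-85) = 1 (factor: -85 = −(5^1 · 17); the sign does not affect v_p). Step 3 — |x − y|_5 = 5^{-1} = 1/5.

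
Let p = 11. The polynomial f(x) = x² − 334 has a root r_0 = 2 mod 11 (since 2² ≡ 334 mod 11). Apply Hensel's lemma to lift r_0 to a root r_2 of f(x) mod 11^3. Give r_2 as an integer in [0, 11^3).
r_2 = 629 (mod 1331)

Hensel's recurrence: r_{i+1} = r_i − f(r_i)·(f′(r_i))^{-1} mod 11^{i+2}, with f′(x) = 2x. Iterate:
  r_0 = 2 (mod 11)
  r_1 = 24 (mod 121)
  r_2 = 629 (mod 1331)
Final: r_2 = 629, and one checks f(r_2) ≡ 0 mod 11^3.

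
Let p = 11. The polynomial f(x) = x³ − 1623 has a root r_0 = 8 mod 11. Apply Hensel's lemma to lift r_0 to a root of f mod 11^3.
r_2 = 569 (mod 1331)

Hensel: r_{i+1} = r_i − f(r_i)/f′(r_i) mod 11^{i+2}, where f′(x) = 3x². Iterate:
  r_0 = 8 (mod 11)
  r_1 = 85 (mod 121)
  r_2 = 569 (mod 1331)
Final: r = 569 with f(r) ≡ 0 mod 11^3.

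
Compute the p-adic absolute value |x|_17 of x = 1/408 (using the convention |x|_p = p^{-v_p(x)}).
|1/408|_17 = 17

Step 1 — compute v_17(x) by factoring powers of 17 out of the numerator and denominator: v_17(1/408) = -1. Step 2 — apply |x|_p = p^{-v_p(x)} = 17^{1} = 17.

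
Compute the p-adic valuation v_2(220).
v_2(220) = 2

v_2(n) is the largest exponent k such that 2^k divides n. Factor out: 220 = 2^2 · 55. (Sign doesn't affect v_p.) So v_2(220) = 2.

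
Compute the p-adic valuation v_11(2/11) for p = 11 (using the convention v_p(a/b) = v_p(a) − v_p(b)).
v_11(2/11) = -1

Factor powers of 11 from the numerator and denominator of the reduced fraction: 2 = 11^0 · 2 and 11 = 11^1 · 1. Apply v_p(a/b) = v_p(a) − v_p(b): v_11(2/11) = 0 − 1 = -1.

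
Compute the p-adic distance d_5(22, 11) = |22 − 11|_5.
d_5(22, 11) = 1

Step 1 — x − y = 22 − 11 = 11. Step 2 — v_5(11) = 0 (factor: 11 = (5^0 · 11); the sign does not affect v_p). Step 3 — |x − y|_5 = 5^{0} = 1.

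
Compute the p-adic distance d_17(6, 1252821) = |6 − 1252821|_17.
d_17(6, 1252821) = 1/83521

Step 1 — x − y = 6 − 1252821 = -1252815. Step 2 — v_17(-1252815) = 4 (factor: -1252815 = −(17^4 · 15); the sign does not affect v_p). Step 3 — |x − y|_17 = 17^{-4} = 1/83521.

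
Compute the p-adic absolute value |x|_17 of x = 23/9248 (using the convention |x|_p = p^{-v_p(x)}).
|23/9248|_17 = 289

Step 1 — compute v_17(x) by factoring powers of 17 out of the numerator and denominator: v_17(23/9248) = -2. Step 2 — apply |x|_p = p^{-v_p(x)} = 17^{2} = 289.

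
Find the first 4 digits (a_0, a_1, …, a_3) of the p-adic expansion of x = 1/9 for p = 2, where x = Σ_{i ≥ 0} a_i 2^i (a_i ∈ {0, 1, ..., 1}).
(a_0, …, a_3) = (1, 0, 0, 1)

v_2(1/9) = 0 (numerator and denominator both coprime to 2), so x ∈ ℤ_2^×. Compute digits iteratively via a_i = x_i mod 2, x_{i+1} = (x_i − a_i)/2, with x_0 = x:
  x_0 = 1/9;  a_0 = 1;  x_1 = (x_0 − 1)/2 = -4/9
  x_1 = -4/9;  a_1 = 0;  x_2 = (x_1 − 0)/2 = -2/9
  x_2 = -2/9;  a_2 = 0;  x_3 = (x_2 − 0)/2 = -1/9
  x_3 = -1/9;  a_3 = 1;  x_4 = (x_3 − 1)/2 = -5/9
Digits: (1, 0, 0, 1).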